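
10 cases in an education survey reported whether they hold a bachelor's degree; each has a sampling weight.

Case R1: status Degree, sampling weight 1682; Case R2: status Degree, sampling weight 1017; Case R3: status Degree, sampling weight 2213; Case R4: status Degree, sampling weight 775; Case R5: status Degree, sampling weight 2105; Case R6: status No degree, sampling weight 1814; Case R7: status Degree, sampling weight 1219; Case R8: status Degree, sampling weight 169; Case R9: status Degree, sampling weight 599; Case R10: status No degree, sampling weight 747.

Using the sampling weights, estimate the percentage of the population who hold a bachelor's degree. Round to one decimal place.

Sum of weights for 'Degree' = 1682 + 1017 + 2213 + 775 + 2105 + 1219 + 169 + 599 = 9779
Total weight = 12340
Weighted proportion = 9779 / 12340 = 0.79246353 → 79.246353%

79.2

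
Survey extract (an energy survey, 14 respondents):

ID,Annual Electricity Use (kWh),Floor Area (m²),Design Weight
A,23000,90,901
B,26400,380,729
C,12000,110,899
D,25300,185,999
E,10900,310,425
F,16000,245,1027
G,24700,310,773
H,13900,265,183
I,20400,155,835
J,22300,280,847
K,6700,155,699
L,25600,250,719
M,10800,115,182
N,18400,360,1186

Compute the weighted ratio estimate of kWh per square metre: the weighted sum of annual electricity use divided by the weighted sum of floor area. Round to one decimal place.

Σ wᵢ·y = 201532400
Σ wᵢ·x = 2415875
Ratio = 201532400 / 2415875 = 83.420044

83.4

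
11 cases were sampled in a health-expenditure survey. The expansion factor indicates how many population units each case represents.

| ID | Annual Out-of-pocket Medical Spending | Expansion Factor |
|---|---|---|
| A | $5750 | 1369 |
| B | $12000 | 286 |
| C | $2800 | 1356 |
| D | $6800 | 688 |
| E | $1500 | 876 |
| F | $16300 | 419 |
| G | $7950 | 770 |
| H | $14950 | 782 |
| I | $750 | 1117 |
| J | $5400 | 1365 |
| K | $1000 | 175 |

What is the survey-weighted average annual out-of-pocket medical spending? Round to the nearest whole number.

Weighted sum = 5750×1369 + 12000×286 + 2800×1356 + 6800×688 + 1500×876 + 16300×419 + 7950×770 + 14950×782 + 750×1117 + 5400×1365 + 1000×175
  = 7871750 + 3432000 + 3796800 + 4678400 + 1314000 + 6829700 + 6121500 + 11690900 + 837750 + 7371000 + 175000 = 54118800
Sum of weights = 1369 + 286 + 1356 + 688 + 876 + 419 + 770 + 782 + 1117 + 1365 + 175 = 9203
Weighted mean = 54118800 / 9203 = 5880.5607

5881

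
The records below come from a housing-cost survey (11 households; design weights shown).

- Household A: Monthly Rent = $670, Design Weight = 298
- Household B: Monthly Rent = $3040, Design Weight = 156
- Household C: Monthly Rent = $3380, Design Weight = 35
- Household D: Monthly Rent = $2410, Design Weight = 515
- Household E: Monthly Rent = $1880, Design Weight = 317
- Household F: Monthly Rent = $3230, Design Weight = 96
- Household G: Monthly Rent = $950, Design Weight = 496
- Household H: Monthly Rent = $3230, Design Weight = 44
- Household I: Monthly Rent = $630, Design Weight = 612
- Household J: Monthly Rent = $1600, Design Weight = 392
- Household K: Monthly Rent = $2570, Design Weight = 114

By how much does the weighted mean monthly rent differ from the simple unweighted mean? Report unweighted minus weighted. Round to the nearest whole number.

565

Unweighted sum = 23590
Unweighted mean = 23590 / 11 = 2144.5455
Weighted sum = 4858450
Sum of weights = 298 + 156 + 35 + 515 + 317 + 96 + 496 + 44 + 612 + 392 + 114 = 3075
Weighted mean = 4858450 / 3075 = 1579.9837
Difference (unweighted minus weighted) = 564.56171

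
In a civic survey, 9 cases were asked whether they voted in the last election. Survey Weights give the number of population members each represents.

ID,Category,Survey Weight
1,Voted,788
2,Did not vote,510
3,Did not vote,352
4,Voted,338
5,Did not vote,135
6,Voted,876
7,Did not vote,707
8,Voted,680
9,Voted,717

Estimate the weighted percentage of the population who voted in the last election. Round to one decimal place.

Sum of weights for 'Voted' = 788 + 338 + 876 + 680 + 717 = 3399
Total weight = 788 + 510 + 352 + 338 + 135 + 876 + 707 + 680 + 717 = 5103
Weighted proportion = 3399 / 5103 = 0.66607878 → 66.607878%

66.6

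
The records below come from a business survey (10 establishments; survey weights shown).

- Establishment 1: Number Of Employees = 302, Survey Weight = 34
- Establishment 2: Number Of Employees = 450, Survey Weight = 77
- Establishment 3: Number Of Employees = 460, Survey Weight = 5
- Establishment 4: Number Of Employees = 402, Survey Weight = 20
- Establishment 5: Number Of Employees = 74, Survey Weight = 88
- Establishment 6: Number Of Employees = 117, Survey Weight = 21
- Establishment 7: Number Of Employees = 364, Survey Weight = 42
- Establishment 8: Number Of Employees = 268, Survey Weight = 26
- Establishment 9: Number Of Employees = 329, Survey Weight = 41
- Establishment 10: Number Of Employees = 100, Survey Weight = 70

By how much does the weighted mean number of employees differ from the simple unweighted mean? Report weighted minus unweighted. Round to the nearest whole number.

-34

Unweighted sum = 2866
Unweighted mean = 2866 / 10 = 286.6
Weighted sum = 302×34 + 450×77 + 460×5 + 402×20 + 74×88 + 117×21 + 364×42 + 268×26 + 329×41 + 100×70
  = 106972
Sum of weights = 34 + 77 + 5 + 20 + 88 + 21 + 42 + 26 + 41 + 70 = 424
Weighted mean = 106972 / 424 = 252.29245
Difference (weighted minus unweighted) = -34.307547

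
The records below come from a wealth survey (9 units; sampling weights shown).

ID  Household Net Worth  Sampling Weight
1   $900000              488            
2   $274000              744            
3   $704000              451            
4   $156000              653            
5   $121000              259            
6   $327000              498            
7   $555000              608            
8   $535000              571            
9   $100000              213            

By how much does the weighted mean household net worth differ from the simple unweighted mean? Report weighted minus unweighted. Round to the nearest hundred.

20300

Unweighted sum = 900000 + 274000 + 704000 + 156000 + 121000 + 327000 + 555000 + 535000 + 100000 = 3672000
Unweighted mean = 3672000 / 9 = 408000
Weighted sum = 900000×488 + 274000×744 + 704000×451 + 156000×653 + 121000×259 + 327000×498 + 555000×608 + 535000×571 + 100000×213
  = 439200000 + 203856000 + 317504000 + 101868000 + 31339000 + 162846000 + 337440000 + 305485000 + 21300000 = 1920838000
Sum of weights = 488 + 744 + 451 + 653 + 259 + 498 + 608 + 571 + 213 = 4485
Weighted mean = 1920838000 / 4485 = 428280.49
Difference (weighted minus unweighted) = 20280.491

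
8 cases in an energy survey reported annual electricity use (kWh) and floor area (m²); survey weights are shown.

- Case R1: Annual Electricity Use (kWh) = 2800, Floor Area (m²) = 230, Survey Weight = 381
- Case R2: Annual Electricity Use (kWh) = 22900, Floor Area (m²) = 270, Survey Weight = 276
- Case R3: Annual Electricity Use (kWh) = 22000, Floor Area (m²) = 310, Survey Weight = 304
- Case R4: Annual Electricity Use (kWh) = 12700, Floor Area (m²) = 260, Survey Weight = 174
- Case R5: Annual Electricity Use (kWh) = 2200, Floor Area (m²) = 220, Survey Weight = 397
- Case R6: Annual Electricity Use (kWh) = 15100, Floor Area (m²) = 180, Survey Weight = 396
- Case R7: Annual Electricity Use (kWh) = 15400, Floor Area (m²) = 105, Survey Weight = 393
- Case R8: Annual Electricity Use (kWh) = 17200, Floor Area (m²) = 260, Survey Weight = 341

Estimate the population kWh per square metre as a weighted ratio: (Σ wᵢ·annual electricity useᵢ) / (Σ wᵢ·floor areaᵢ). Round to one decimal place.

59.4

Σ wᵢ·y = 2800×381 + 22900×276 + 22000×304 + 12700×174 + 2200×397 + 15100×396 + 15400×393 + 17200×341
  = 1066800 + 6320400 + 6688000 + 2209800 + 873400 + 5979600 + 6052200 + 5865200 = 35055400
Σ wᵢ·x = 230×381 + 270×276 + 310×304 + 260×174 + 220×397 + 180×396 + 105×393 + 260×341
  = 87630 + 74520 + 94240 + 45240 + 87340 + 71280 + 41265 + 88660 = 590175
Ratio = 35055400 / 590175 = 59.398314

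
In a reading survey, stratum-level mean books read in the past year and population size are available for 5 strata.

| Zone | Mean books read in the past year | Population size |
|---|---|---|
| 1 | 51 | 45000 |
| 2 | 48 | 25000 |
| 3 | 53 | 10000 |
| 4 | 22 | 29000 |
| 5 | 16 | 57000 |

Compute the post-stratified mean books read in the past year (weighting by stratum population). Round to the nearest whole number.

34

Σ Nₕ·x̄ₕ = 51×45000 + 48×25000 + 53×10000 + 22×29000 + 16×57000
  = 5575000
Σ Nₕ = 166000
Overall mean = 5575000 / 166000 = 33.584337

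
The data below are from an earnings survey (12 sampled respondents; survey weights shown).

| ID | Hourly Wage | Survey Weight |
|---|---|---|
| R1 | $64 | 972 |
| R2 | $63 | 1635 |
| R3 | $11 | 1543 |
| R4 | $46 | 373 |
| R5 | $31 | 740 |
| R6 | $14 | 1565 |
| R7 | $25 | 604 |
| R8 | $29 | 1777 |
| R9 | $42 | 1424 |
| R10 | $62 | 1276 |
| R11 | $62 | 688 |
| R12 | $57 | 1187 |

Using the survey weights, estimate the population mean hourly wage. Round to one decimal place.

40.6

Weighted sum = 64×972 + 63×1635 + 11×1543 + 46×373 + 31×740 + 14×1565 + 25×604 + 29×1777 + 42×1424 + 62×1276 + 62×688 + 57×1187
  = 560062
Sum of weights = 972 + 1635 + 1543 + 373 + 740 + 1565 + 604 + 1777 + 1424 + 1276 + 688 + 1187 = 13784
Weighted mean = 560062 / 13784 = 40.631312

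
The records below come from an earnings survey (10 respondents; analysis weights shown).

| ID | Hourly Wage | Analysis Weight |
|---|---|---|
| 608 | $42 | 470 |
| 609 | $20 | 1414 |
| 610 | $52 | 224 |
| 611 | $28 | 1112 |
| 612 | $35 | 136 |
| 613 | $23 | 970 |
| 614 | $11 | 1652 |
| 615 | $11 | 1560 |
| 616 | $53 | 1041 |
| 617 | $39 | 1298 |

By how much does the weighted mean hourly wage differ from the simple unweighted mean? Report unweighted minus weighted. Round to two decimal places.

5.18

Unweighted sum = 42 + 20 + 52 + 28 + 35 + 23 + 11 + 11 + 53 + 39 = 314
Unweighted mean = 314 / 10 = 31.4
Weighted sum = 42×470 + 20×1414 + 52×224 + 28×1112 + 35×136 + 23×970 + 11×1652 + 11×1560 + 53×1041 + 39×1298
  = 19740 + 28280 + 11648 + 31136 + 4760 + 22310 + 18172 + 17160 + 55173 + 50622 = 259001
Sum of weights = 470 + 1414 + 224 + 1112 + 136 + 970 + 1652 + 1560 + 1041 + 1298 = 9877
Weighted mean = 259001 / 9877 = 26.222638
Difference (unweighted minus weighted) = 5.1773615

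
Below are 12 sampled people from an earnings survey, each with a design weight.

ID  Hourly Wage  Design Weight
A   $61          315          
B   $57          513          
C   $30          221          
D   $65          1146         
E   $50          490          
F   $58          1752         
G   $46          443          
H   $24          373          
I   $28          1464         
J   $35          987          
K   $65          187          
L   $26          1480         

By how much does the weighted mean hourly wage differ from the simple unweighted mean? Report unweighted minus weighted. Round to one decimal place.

1.5

Unweighted sum = 61 + 57 + 30 + 65 + 50 + 58 + 46 + 24 + 28 + 35 + 65 + 26 = 545
Unweighted mean = 545 / 12 = 45.416667
Weighted sum = 61×315 + 57×513 + 30×221 + 65×1146 + 50×490 + 58×1752 + 46×443 + 24×373 + 28×1464 + 35×987 + 65×187 + 26×1480
  = 19215 + 29241 + 6630 + 74490 + 24500 + 101616 + 20378 + 8952 + 40992 + 34545 + 12155 + 38480 = 411194
Sum of weights = 315 + 513 + 221 + 1146 + 490 + 1752 + 443 + 373 + 1464 + 987 + 187 + 1480 = 9371
Weighted mean = 411194 / 9371 = 43.879415
Difference (unweighted minus weighted) = 1.5372514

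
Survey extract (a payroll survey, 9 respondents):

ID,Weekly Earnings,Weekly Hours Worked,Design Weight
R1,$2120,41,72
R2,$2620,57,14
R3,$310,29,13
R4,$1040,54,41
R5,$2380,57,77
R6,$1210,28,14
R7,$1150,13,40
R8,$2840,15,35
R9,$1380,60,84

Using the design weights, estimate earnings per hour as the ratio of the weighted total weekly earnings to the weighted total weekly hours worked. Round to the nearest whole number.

Σ wᵢ·y = 2120×72 + 2620×14 + 310×13 + 1040×41 + 2380×77 + 1210×14 + 1150×40 + 2840×35 + 1380×84
  = 697510
Σ wᵢ·x = 41×72 + 57×14 + 29×13 + 54×41 + 57×77 + 28×14 + 13×40 + 15×35 + 60×84
  = 17207
Ratio = 697510 / 17207 = 40.53641

41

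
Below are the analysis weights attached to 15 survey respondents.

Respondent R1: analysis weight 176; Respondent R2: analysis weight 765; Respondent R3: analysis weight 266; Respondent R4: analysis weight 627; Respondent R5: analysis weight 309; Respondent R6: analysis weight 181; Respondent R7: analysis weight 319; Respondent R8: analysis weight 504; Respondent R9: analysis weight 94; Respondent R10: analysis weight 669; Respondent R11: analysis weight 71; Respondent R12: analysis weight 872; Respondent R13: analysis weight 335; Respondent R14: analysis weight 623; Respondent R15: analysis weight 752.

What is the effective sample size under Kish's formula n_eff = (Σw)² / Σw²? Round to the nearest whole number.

11

Σ wᵢ = 6563
Σ wᵢ² = 3851785
n_eff = 6563² / 3851785 = 43072969 / 3851785 = 11.182599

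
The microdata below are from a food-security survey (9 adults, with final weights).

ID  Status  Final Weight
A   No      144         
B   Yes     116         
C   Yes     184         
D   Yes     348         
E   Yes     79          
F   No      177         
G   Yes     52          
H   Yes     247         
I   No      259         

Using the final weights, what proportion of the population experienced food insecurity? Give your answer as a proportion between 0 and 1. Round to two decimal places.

Sum of weights for 'Yes' = 116 + 184 + 348 + 79 + 52 + 247 = 1026
Total weight = 1606
Weighted proportion = 1026 / 1606 = 0.6388543

0.64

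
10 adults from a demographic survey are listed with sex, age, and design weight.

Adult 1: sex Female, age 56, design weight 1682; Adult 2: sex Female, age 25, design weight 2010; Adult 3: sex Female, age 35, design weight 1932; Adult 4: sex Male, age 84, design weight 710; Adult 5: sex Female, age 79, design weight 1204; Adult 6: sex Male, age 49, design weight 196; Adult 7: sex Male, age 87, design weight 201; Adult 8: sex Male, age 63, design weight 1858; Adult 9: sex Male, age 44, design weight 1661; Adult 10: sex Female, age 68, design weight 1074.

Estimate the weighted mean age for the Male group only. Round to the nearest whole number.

60

Male rows: 4, 6, 7, 8, 9
Weighted sum = 84×710 + 49×196 + 87×201 + 63×1858 + 44×1661
  = 59640 + 9604 + 17487 + 117054 + 73084 = 276869
Sum of weights = 710 + 196 + 201 + 1858 + 1661 = 4626
Weighted mean = 276869 / 4626 = 59.850627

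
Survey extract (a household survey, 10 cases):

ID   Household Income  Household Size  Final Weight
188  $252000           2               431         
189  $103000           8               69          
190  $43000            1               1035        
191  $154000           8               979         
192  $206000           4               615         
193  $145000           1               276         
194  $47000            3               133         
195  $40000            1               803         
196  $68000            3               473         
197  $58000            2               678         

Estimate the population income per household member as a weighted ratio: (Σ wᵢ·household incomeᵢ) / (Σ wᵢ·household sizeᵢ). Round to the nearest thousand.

Σ wᵢ·y = 587559000
Σ wᵢ·x = 2×431 + 8×69 + 1×1035 + 8×979 + 4×615 + 1×276 + 3×133 + 1×803 + 3×473 + 2×678
  = 16994
Ratio = 587559000 / 16994 = 34574.497

35000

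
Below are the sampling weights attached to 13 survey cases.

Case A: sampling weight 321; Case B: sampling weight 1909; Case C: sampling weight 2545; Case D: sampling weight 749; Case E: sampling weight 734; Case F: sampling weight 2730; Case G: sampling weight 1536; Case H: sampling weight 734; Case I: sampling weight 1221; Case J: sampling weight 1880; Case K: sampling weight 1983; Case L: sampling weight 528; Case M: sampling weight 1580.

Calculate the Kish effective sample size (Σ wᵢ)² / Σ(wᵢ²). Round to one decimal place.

10.2

Σ wᵢ = 18450
Σ wᵢ² = 33407770
n_eff = 18450² / 33407770 = 340402500 / 33407770 = 10.189321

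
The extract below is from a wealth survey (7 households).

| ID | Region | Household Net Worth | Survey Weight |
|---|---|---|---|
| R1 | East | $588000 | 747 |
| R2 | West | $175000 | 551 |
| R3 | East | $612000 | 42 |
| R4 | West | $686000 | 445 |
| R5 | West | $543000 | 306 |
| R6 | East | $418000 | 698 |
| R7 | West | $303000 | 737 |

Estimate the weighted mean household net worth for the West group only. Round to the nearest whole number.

West rows: R2, R4, R5, R7
Weighted sum = 175000×551 + 686000×445 + 543000×306 + 303000×737
  = 96425000 + 305270000 + 166158000 + 223311000 = 791164000
Sum of weights = 551 + 445 + 306 + 737 = 2039
Weighted mean = 791164000 / 2039 = 388015.69

388016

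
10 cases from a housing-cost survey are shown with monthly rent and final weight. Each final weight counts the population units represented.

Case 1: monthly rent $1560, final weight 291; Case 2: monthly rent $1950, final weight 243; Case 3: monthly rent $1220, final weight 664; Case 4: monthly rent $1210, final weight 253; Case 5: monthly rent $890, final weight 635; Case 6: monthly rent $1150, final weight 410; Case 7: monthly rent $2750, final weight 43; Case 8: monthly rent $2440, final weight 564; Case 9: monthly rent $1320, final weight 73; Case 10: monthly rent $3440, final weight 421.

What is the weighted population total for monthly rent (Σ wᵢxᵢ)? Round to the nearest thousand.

6120000

Weighted total = 1560×291 + 1950×243 + 1220×664 + 1210×253 + 890×635 + 1150×410 + 2750×43 + 2440×564 + 1320×73 + 3440×421
  = 453960 + 473850 + 810080 + 306130 + 565150 + 471500 + 118250 + 1376160 + 96360 + 1448240 = 6119680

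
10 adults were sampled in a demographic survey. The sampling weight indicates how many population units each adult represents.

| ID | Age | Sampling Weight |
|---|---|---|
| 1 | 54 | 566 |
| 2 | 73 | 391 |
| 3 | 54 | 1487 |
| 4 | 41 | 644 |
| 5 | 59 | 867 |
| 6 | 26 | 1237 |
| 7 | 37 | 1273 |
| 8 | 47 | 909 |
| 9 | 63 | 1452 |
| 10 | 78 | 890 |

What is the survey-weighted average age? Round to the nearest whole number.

Weighted sum = 54×566 + 73×391 + 54×1487 + 41×644 + 59×867 + 26×1237 + 37×1273 + 47×909 + 63×1452 + 78×890
  = 499844
Sum of weights = 566 + 391 + 1487 + 644 + 867 + 1237 + 1273 + 909 + 1452 + 890 = 9716
Weighted mean = 499844 / 9716 = 51.445451

51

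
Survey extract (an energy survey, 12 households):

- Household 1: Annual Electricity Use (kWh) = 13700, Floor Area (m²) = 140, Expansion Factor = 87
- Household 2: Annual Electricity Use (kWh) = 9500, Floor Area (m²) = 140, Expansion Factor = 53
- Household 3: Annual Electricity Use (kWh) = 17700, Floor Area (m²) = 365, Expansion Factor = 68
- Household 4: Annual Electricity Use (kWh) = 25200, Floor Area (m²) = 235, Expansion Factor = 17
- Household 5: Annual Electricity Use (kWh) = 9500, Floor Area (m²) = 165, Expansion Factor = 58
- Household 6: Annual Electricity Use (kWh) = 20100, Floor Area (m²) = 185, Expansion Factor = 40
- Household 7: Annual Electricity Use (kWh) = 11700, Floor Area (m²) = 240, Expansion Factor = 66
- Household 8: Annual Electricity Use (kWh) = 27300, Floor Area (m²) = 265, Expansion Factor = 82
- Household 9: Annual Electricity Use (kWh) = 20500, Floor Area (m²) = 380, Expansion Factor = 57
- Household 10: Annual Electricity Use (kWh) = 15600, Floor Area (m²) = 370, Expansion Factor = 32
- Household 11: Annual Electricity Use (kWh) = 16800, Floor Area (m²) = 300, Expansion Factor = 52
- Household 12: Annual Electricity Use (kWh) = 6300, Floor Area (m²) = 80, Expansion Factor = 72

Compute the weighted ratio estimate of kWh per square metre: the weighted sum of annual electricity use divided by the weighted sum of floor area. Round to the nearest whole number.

68

Σ wᵢ·y = 13700×87 + 9500×53 + 17700×68 + 25200×17 + 9500×58 + 20100×40 + 11700×66 + 27300×82 + 20500×57 + 15600×32 + 16800×52 + 6300×72
  = 1191900 + 503500 + 1203600 + 428400 + 551000 + 804000 + 772200 + 2238600 + 1168500 + 499200 + 873600 + 453600 = 10688100
Σ wᵢ·x = 140×87 + 140×53 + 365×68 + 235×17 + 165×58 + 185×40 + 240×66 + 265×82 + 380×57 + 370×32 + 300×52 + 80×72
  = 12180 + 7420 + 24820 + 3995 + 9570 + 7400 + 15840 + 21730 + 21660 + 11840 + 15600 + 5760 = 157815
Ratio = 10688100 / 157815 = 67.725501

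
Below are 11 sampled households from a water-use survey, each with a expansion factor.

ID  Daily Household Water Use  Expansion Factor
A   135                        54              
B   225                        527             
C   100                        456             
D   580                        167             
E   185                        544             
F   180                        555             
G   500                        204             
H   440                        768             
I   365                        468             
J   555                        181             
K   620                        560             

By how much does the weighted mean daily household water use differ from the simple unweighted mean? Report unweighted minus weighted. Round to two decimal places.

12.58

Unweighted sum = 135 + 225 + 100 + 580 + 185 + 180 + 500 + 440 + 365 + 555 + 620 = 3885
Unweighted mean = 3885 / 11 = 353.18182
Weighted sum = 135×54 + 225×527 + 100×456 + 580×167 + 185×544 + 180×555 + 500×204 + 440×768 + 365×468 + 555×181 + 620×560
  = 1527260
Sum of weights = 54 + 527 + 456 + 167 + 544 + 555 + 204 + 768 + 468 + 181 + 560 = 4484
Weighted mean = 1527260 / 4484 = 340.60214
Difference (unweighted minus weighted) = 12.579677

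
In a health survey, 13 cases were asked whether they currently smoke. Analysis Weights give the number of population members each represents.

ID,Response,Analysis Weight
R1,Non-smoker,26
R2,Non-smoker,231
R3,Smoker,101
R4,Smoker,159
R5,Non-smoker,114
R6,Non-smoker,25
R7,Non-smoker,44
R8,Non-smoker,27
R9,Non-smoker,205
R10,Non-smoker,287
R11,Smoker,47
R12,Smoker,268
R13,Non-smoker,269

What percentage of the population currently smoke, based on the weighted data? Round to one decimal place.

31.9

Sum of weights for 'Smoker' = 101 + 159 + 47 + 268 = 575
Total weight = 1803
Weighted proportion = 575 / 1803 = 0.31891292 → 31.891292%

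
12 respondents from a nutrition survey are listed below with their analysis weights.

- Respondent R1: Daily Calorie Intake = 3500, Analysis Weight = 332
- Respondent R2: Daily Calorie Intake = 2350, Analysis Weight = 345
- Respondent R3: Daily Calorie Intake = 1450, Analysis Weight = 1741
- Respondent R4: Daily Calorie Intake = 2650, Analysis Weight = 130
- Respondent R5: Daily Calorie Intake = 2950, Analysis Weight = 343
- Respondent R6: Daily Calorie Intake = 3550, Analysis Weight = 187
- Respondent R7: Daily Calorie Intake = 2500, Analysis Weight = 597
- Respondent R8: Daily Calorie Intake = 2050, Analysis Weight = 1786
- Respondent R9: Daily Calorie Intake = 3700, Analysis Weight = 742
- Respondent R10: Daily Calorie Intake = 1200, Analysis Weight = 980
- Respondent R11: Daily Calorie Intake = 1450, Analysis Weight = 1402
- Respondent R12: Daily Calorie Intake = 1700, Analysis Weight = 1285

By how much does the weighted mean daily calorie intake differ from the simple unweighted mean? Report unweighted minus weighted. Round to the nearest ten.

Unweighted sum = 3500 + 2350 + 1450 + 2650 + 2950 + 3550 + 2500 + 2050 + 3700 + 1200 + 1450 + 1700 = 29050
Unweighted mean = 29050 / 12 = 2420.8333
Weighted sum = 3500×332 + 2350×345 + 1450×1741 + 2650×130 + 2950×343 + 3550×187 + 2500×597 + 2050×1786 + 3700×742 + 1200×980 + 1450×1402 + 1700×1285
  = 1162000 + 810750 + 2524450 + 344500 + 1011850 + 663850 + 1492500 + 3661300 + 2745400 + 1176000 + 2032900 + 2184500 = 19810000
Sum of weights = 332 + 345 + 1741 + 130 + 343 + 187 + 597 + 1786 + 742 + 980 + 1402 + 1285 = 9870
Weighted mean = 19810000 / 9870 = 2007.0922
Difference (unweighted minus weighted) = 413.74113

410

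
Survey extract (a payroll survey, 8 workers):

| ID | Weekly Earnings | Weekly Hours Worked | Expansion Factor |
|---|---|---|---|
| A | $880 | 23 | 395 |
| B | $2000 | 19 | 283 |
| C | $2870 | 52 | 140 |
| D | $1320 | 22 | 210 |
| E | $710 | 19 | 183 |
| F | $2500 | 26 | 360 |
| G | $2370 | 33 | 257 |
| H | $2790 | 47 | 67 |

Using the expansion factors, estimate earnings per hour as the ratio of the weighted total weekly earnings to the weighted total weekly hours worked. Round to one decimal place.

Σ wᵢ·y = 880×395 + 2000×283 + 2870×140 + 1320×210 + 710×183 + 2500×360 + 2370×257 + 2790×67
  = 3418550
Σ wᵢ·x = 23×395 + 19×283 + 52×140 + 22×210 + 19×183 + 26×360 + 33×257 + 47×67
  = 9085 + 5377 + 7280 + 4620 + 3477 + 9360 + 8481 + 3149 = 50829
Ratio = 3418550 / 50829 = 67.255897

67.3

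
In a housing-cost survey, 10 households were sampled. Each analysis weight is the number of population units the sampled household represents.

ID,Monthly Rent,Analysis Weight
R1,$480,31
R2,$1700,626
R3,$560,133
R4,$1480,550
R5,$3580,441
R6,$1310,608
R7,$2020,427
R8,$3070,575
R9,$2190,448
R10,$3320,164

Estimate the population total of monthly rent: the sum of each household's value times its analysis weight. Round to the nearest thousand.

Weighted total = 8496210

8496000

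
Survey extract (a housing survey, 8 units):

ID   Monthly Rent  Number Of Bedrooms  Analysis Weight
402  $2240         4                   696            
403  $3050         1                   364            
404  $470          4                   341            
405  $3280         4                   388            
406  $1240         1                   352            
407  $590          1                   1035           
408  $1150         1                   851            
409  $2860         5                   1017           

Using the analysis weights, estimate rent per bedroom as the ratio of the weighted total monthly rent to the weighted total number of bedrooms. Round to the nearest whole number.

Σ wᵢ·y = 2240×696 + 3050×364 + 470×341 + 3280×388 + 1240×352 + 590×1035 + 1150×851 + 2860×1017
  = 9036550
Σ wᵢ·x = 4×696 + 1×364 + 4×341 + 4×388 + 1×352 + 1×1035 + 1×851 + 5×1017
  = 2784 + 364 + 1364 + 1552 + 352 + 1035 + 851 + 5085 = 13387
Ratio = 9036550 / 13387 = 675.02428

675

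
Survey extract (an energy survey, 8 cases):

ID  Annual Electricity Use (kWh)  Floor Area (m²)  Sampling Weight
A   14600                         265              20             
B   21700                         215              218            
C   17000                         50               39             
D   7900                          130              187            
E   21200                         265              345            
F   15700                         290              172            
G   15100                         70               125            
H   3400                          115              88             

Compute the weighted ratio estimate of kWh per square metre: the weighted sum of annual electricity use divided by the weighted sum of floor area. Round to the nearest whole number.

81

Σ wᵢ·y = 14600×20 + 21700×218 + 17000×39 + 7900×187 + 21200×345 + 15700×172 + 15100×125 + 3400×88
  = 292000 + 4730600 + 663000 + 1477300 + 7314000 + 2700400 + 1887500 + 299200 = 19364000
Σ wᵢ·x = 265×20 + 215×218 + 50×39 + 130×187 + 265×345 + 290×172 + 70×125 + 115×88
  = 5300 + 46870 + 1950 + 24310 + 91425 + 49880 + 8750 + 10120 = 238605
Ratio = 19364000 / 238605 = 81.155047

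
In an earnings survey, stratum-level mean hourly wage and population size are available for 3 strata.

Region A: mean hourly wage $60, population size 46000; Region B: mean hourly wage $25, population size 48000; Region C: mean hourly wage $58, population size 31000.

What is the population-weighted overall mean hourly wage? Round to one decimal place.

46.1

Σ Nₕ·x̄ₕ = 60×46000 + 25×48000 + 58×31000
  = 2760000 + 1200000 + 1798000 = 5758000
Σ Nₕ = 46000 + 48000 + 31000 = 125000
Overall mean = 5758000 / 125000 = 46.064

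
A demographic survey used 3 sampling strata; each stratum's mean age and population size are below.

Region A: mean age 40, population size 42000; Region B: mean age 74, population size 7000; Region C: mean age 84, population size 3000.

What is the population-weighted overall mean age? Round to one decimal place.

Σ Nₕ·x̄ₕ = 40×42000 + 74×7000 + 84×3000
  = 1680000 + 518000 + 252000 = 2450000
Σ Nₕ = 42000 + 7000 + 3000 = 52000
Overall mean = 2450000 / 52000 = 47.115385

47.1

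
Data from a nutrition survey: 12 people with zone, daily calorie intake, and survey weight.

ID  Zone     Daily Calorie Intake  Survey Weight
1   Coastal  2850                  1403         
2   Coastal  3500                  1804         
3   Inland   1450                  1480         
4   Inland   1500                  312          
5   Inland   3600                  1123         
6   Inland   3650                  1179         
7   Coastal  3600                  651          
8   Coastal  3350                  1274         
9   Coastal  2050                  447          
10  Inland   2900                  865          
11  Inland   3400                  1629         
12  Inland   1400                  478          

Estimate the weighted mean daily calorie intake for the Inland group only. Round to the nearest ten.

2780

Inland rows: 3, 4, 5, 6, 10, 11, 12
Weighted sum = 19676450
Sum of weights = 1480 + 312 + 1123 + 1179 + 865 + 1629 + 478 = 7066
Weighted mean = 19676450 / 7066 = 2784.666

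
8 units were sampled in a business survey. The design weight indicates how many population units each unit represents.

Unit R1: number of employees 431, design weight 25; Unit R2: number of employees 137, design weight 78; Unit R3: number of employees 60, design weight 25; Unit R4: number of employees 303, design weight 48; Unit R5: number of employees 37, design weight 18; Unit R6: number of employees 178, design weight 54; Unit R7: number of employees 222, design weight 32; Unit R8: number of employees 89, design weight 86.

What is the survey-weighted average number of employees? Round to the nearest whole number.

Weighted sum = 62541
Sum of weights = 25 + 78 + 25 + 48 + 18 + 54 + 32 + 86 = 366
Weighted mean = 62541 / 366 = 170.87705

171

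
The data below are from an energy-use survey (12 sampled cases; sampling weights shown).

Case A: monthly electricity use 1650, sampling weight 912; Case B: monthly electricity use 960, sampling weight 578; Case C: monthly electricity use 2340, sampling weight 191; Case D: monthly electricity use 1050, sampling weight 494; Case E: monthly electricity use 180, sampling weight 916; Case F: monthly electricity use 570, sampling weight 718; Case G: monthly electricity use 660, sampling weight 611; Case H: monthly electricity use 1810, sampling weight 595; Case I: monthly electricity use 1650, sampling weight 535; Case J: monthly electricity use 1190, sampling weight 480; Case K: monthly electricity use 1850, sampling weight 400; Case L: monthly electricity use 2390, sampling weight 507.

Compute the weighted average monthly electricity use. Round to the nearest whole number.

1223

Weighted sum = 1650×912 + 960×578 + 2340×191 + 1050×494 + 180×916 + 570×718 + 660×611 + 1810×595 + 1650×535 + 1190×480 + 1850×400 + 2390×507
  = 1504800 + 554880 + 446940 + 518700 + 164880 + 409260 + 403260 + 1076950 + 882750 + 571200 + 740000 + 1211730 = 8485350
Sum of weights = 912 + 578 + 191 + 494 + 916 + 718 + 611 + 595 + 535 + 480 + 400 + 507 = 6937
Weighted mean = 8485350 / 6937 = 1223.2017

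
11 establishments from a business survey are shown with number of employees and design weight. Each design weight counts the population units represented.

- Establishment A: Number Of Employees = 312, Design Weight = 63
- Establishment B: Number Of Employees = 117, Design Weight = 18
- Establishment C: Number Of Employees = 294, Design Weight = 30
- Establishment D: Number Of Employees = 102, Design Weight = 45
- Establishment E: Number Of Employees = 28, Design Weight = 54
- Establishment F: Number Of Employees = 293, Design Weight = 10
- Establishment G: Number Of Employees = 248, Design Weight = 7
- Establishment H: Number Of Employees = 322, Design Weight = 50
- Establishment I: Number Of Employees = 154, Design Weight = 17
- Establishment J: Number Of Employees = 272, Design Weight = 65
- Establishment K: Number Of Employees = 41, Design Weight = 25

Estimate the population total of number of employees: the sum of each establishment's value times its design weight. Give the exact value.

Weighted total = 312×63 + 117×18 + 294×30 + 102×45 + 28×54 + 293×10 + 248×7 + 322×50 + 154×17 + 272×65 + 41×25
  = 19656 + 2106 + 8820 + 4590 + 1512 + 2930 + 1736 + 16100 + 2618 + 17680 + 1025 = 78773

78773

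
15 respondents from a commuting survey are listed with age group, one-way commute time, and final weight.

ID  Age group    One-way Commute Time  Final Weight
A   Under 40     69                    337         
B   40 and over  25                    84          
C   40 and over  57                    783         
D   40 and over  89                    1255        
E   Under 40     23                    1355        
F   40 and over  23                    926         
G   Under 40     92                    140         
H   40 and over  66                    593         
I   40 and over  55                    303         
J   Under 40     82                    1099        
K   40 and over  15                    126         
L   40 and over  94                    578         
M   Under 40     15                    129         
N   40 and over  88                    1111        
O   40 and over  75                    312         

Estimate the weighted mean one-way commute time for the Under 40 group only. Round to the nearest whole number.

Under 40 rows: A, E, G, J, M
Weighted sum = 69×337 + 23×1355 + 92×140 + 82×1099 + 15×129
  = 23253 + 31165 + 12880 + 90118 + 1935 = 159351
Sum of weights = 3060
Weighted mean = 159351 / 3060 = 52.07549

52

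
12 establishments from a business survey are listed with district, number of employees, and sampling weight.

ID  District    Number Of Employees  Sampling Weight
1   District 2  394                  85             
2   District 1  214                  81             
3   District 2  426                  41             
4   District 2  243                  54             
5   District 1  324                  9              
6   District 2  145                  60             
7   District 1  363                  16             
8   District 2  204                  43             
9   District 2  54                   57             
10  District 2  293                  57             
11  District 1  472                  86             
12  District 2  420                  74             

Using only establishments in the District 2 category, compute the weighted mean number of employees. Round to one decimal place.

281.1

District 2 rows: 1, 3, 4, 6, 8, 9, 10, 12
Weighted sum = 394×85 + 426×41 + 243×54 + 145×60 + 204×43 + 54×57 + 293×57 + 420×74
  = 33490 + 17466 + 13122 + 8700 + 8772 + 3078 + 16701 + 31080 = 132409
Sum of weights = 85 + 41 + 54 + 60 + 43 + 57 + 57 + 74 = 471
Weighted mean = 132409 / 471 = 281.12314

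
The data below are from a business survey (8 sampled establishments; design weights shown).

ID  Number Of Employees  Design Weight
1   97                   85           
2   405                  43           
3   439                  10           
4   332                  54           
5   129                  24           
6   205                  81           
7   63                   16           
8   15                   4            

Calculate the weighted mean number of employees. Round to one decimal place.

Weighted sum = 97×85 + 405×43 + 439×10 + 332×54 + 129×24 + 205×81 + 63×16 + 15×4
  = 8245 + 17415 + 4390 + 17928 + 3096 + 16605 + 1008 + 60 = 68747
Sum of weights = 85 + 43 + 10 + 54 + 24 + 81 + 16 + 4 = 317
Weighted mean = 68747 / 317 = 216.86751

216.9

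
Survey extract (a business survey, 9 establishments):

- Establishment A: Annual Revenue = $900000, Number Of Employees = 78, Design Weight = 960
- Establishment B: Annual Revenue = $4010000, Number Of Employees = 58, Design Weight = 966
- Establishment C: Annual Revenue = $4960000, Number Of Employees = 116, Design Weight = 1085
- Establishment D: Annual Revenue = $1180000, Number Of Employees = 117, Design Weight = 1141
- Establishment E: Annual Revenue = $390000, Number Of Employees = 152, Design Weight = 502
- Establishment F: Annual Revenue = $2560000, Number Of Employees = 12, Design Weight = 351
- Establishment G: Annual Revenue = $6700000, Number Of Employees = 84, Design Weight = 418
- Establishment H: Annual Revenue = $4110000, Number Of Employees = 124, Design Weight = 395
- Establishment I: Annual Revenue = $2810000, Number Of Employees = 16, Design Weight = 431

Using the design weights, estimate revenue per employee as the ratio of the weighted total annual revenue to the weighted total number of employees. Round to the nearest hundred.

32400

Σ wᵢ·y = 18195140000
Σ wᵢ·x = 78×960 + 58×966 + 116×1085 + 117×1141 + 152×502 + 12×351 + 84×418 + 124×395 + 16×431
  = 561769
Ratio = 18195140000 / 561769 = 32389.007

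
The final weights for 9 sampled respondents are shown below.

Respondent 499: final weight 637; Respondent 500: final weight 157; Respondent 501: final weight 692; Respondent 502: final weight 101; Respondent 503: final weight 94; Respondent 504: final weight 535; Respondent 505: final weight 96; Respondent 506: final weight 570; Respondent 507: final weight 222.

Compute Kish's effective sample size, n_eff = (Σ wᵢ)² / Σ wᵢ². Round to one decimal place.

Σ wᵢ = 637 + 157 + 692 + 101 + 94 + 535 + 96 + 570 + 222 = 3104
Σ wᵢ² = 405769 + 24649 + 478864 + 10201 + 8836 + 286225 + 9216 + 324900 + 49284 = 1597944
n_eff = 3104² / 1597944 = 9634816 / 1597944 = 6.0295079

6.0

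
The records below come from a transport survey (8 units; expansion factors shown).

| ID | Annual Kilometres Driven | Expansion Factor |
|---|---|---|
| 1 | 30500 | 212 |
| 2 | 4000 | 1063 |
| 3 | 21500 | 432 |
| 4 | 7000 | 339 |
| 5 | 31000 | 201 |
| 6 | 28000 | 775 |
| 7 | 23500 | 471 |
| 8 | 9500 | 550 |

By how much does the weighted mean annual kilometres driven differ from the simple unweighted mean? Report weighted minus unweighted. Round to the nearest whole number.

Unweighted sum = 30500 + 4000 + 21500 + 7000 + 31000 + 28000 + 23500 + 9500 = 155000
Unweighted mean = 155000 / 8 = 19375
Weighted sum = 30500×212 + 4000×1063 + 21500×432 + 7000×339 + 31000×201 + 28000×775 + 23500×471 + 9500×550
  = 66603500
Sum of weights = 212 + 1063 + 432 + 339 + 201 + 775 + 471 + 550 = 4043
Weighted mean = 66603500 / 4043 = 16473.782
Difference (weighted minus unweighted) = -2901.2182

-2901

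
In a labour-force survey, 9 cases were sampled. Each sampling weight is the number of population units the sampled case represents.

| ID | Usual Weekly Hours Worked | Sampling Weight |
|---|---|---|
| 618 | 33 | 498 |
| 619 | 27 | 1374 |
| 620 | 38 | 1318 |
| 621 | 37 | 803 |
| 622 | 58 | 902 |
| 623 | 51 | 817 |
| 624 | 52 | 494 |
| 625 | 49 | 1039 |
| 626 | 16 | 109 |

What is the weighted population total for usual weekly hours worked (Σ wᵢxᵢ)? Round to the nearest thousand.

Weighted total = 33×498 + 27×1374 + 38×1318 + 37×803 + 58×902 + 51×817 + 52×494 + 49×1039 + 16×109
  = 16434 + 37098 + 50084 + 29711 + 52316 + 41667 + 25688 + 50911 + 1744 = 305653

306000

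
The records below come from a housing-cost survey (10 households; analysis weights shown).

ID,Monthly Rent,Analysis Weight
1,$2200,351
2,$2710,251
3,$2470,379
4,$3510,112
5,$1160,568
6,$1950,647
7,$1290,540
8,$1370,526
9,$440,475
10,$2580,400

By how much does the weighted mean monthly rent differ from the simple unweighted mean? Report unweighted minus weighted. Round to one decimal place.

235.7

Unweighted sum = 2200 + 2710 + 2470 + 3510 + 1160 + 1950 + 1290 + 1370 + 440 + 2580 = 19680
Unweighted mean = 19680 / 10 = 1968
Weighted sum = 7360410
Sum of weights = 351 + 251 + 379 + 112 + 568 + 647 + 540 + 526 + 475 + 400 = 4249
Weighted mean = 7360410 / 4249 = 1732.2688
Difference (unweighted minus weighted) = 235.73123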